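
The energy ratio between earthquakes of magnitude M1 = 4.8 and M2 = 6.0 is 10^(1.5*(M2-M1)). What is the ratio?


M2 - M1 = 6.0 - 4.8 = 1.2
1.5 * 1.2 = 1.8
ratio = 10^1.8 = 63.1

63.1


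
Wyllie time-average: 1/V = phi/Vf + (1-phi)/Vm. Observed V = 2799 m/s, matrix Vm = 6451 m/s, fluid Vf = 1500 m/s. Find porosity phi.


1/V - 1/Vm = 1/2799 - 1/6451 = 0.00020226
1/Vf - 1/Vm = 1/1500 - 1/6451 = 0.00051165
phi = 0.00020226 / 0.00051165 = 0.3953

0.3953


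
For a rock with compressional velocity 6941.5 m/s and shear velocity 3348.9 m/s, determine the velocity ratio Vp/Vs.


Vp/Vs = 6941.5 / 3348.9
= 2.0728

2.0728


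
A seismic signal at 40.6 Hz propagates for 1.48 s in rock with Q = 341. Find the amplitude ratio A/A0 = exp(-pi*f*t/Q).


pi*f*t/Q = pi*40.6*1.48/341 = 0.553584
A/A0 = exp(-0.553584) = 0.574886

0.574886


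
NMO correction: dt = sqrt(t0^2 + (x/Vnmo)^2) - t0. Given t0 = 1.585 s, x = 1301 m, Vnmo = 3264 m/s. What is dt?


x/Vnmo = 1301/3264 = 0.398591
(x/Vnmo)^2 = 0.158875
t0^2 = 2.512225
sqrt(2.512225 + 0.158875) = 1.63435
dt = 1.63435 - 1.585 = 0.04935

0.04935


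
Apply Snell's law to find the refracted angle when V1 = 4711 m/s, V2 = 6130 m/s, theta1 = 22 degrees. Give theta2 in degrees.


sin(theta1) = sin(22 deg) = 0.374607
sin(theta2) = V2/V1 * sin(theta1) = 6130/4711 * 0.374607 = 0.487442
theta2 = arcsin(0.487442) = 29.1726 degrees

29.1726


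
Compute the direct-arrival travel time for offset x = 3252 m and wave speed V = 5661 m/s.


t = x / V
= 3252 / 5661
= 0.5745 s

0.5745


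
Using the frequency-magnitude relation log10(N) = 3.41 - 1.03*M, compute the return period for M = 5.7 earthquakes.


log10(N) = 3.41 - 1.03*5.7 = -2.461
N = 10^-2.461 = 0.003459
T = 1/N = 1/0.003459 = 289.068 years

289.068


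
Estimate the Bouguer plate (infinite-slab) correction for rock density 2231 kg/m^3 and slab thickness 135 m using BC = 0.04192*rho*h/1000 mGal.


BC = 0.04192 * rho * h / 1000
= 0.04192 * 2231 * 135 / 1000
= 12.6257 mGal

12.6257


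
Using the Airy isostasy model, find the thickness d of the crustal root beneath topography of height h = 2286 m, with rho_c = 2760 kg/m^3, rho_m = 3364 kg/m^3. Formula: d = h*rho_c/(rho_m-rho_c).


rho_m - rho_c = 3364 - 2760 = 604
d = 2286 * 2760 / 604
= 6309360 / 604
= 10445.96 m

10445.96


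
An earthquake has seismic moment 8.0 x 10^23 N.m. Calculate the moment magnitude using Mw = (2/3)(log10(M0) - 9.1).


log10(M0) = log10(8.0 x 10^23) = 23.9031
Mw = 2/3 * (23.9031 - 9.1)
= 2/3 * 14.8031
= 9.87

9.87


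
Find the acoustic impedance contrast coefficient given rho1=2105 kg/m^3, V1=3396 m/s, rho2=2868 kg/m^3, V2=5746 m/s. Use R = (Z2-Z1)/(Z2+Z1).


Z1 = 2105 * 3396 = 7148580
Z2 = 2868 * 5746 = 16479528
R = (16479528 - 7148580) / (16479528 + 7148580) = 9330948 / 23628108 = 0.3949

0.3949


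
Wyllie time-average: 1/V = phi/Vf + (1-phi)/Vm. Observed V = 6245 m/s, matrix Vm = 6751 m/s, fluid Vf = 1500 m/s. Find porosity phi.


1/V - 1/Vm = 1/6245 - 1/6751 = 1.2e-05
1/Vf - 1/Vm = 1/1500 - 1/6751 = 0.00051854
phi = 1.2e-05 / 0.00051854 = 0.0231

0.0231


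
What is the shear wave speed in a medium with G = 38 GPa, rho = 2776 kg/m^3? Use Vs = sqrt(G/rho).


Convert G to Pa: G = 38e9 Pa
Compute G/rho = 38e9 / 2776 = 13688760.8069
Vs = sqrt(13688760.8069) = 3699.83 m/s

3699.83


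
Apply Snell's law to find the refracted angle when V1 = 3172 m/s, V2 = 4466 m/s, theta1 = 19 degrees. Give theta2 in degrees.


sin(theta1) = sin(19 deg) = 0.325568
sin(theta2) = V2/V1 * sin(theta1) = 4466/3172 * 0.325568 = 0.458382
theta2 = arcsin(0.458382) = 27.2827 degrees

27.2827


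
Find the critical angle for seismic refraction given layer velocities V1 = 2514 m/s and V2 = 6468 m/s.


V1/V2 = 2514/6468 = 0.388683
theta_c = arcsin(0.388683) = 22.8726 degrees

22.8726


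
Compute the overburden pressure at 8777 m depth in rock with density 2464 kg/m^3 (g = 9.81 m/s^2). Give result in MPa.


P = rho * g * z / 1e6
= 2464 * 9.81 * 8777 / 1e6
= 212156239.68 / 1e6
= 212.1562 MPa

212.1562


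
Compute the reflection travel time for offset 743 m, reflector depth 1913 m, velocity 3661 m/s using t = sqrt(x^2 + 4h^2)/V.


x^2 + 4h^2 = 743^2 + 4*1913^2 = 552049 + 14638276 = 15190325
sqrt(15190325) = 3897.4767
t = 3897.4767 / 3661 = 1.0646 s

1.0646


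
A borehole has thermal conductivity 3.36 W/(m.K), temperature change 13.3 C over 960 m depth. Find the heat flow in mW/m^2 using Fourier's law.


q = k * dT / dz * 1000
= 3.36 * 13.3 / 960 * 1000
= 0.04655 * 1000
= 46.55 mW/m^2

46.55


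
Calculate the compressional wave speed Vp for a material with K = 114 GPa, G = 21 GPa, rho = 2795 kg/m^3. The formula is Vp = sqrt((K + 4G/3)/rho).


First compute the effective modulus:
K + 4G/3 = 114e9 + 4*21e9/3 = 142000000000.0 Pa
Then divide by density:
142000000000.0 / 2795 = 50805008.9445 Pa/(kg/m^3)
Take the square root:
Vp = sqrt(50805008.9445) = 7127.76 m/s

7127.76


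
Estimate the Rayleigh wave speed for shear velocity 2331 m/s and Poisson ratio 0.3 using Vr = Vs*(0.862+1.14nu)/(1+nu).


Numerator factor = 0.862 + 1.14*0.3 = 1.204
Denominator = 1 + 0.3 = 1.3
Vr = 2331 * 1.204 / 1.3 = 2158.86 m/s

2158.86


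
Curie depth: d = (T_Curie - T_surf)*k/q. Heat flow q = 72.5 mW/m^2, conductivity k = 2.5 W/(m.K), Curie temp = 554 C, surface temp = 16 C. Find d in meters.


T_Curie - T_surf = 554 - 16 = 538 C
Convert q to W/m^2: 72.5 mW/m^2 = 0.0725 W/m^2
d = 538 * 2.5 / 0.0725 = 18551.72 m

18551.72


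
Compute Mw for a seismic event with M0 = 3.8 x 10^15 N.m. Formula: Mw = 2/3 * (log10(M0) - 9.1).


log10(M0) = log10(3.8 x 10^15) = 15.5798
Mw = 2/3 * (15.5798 - 9.1)
= 2/3 * 6.4798
= 4.32

4.32


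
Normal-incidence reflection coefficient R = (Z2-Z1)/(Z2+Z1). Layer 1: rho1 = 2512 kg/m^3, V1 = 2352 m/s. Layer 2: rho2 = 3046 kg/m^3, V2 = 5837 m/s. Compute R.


Z1 = 2512 * 2352 = 5908224
Z2 = 3046 * 5837 = 17779502
R = (17779502 - 5908224) / (17779502 + 5908224) = 11871278 / 23687726 = 0.5012

0.5012


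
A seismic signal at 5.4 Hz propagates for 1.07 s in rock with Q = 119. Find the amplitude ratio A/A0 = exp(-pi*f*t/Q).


pi*f*t/Q = pi*5.4*1.07/119 = 0.152539
A/A0 = exp(-0.152539) = 0.858526

0.858526


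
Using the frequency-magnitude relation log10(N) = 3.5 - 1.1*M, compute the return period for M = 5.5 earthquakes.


log10(N) = 3.5 - 1.1*5.5 = -2.55
N = 10^-2.55 = 0.002818
T = 1/N = 1/0.002818 = 354.8134 years

354.8134


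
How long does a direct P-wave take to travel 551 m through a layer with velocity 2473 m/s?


t = x / V
= 551 / 2473
= 0.2228 s

0.2228


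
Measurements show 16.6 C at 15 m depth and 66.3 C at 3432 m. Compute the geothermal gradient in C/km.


dT = 66.3 - 16.6 = 49.7 C
dz = 3432 - 15 = 3417 m
gradient = dT/dz * 1000 = 49.7/3417 * 1000 = 14.5449 C/km

14.5449


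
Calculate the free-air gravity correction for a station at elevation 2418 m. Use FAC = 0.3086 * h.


FAC = 0.3086 * h
= 0.3086 * 2418
= 746.1948 mGal

746.1948


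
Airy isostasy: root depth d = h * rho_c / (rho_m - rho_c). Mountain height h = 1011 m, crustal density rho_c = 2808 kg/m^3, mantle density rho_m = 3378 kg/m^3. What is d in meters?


rho_m - rho_c = 3378 - 2808 = 570
d = 1011 * 2808 / 570
= 2838888 / 570
= 4980.51 m

4980.51


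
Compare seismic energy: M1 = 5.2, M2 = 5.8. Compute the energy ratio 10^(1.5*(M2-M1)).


M2 - M1 = 5.8 - 5.2 = 0.6
1.5 * 0.6 = 0.9
ratio = 10^0.9 = 7.94

7.94


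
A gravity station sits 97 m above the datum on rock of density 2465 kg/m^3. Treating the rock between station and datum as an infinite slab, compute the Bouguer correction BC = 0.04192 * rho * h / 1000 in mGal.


BC = 0.04192 * rho * h / 1000
= 0.04192 * 2465 * 97 / 1000
= 10.0233 mGal

10.0233


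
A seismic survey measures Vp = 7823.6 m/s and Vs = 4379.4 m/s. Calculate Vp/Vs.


Vp/Vs = 7823.6 / 4379.4
= 1.7865

1.7865


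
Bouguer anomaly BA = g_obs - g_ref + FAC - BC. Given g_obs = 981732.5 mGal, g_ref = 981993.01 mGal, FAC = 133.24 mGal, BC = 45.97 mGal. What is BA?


BA = g_obs - g_ref + FAC - BC
= 981732.5 - 981993.01 + 133.24 - 45.97
= -173.24 mGal

-173.24


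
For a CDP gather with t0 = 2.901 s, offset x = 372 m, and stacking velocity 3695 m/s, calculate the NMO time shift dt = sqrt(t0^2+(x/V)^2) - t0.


x/Vnmo = 372/3695 = 0.100677
(x/Vnmo)^2 = 0.010136
t0^2 = 8.415801
sqrt(8.415801 + 0.010136) = 2.902746
dt = 2.902746 - 2.901 = 0.001746

0.001746


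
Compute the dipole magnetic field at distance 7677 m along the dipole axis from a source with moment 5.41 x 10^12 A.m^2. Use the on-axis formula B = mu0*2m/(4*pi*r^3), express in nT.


m = 5.41 x 10^12 = 5410000000000 A.m^2
2m = 10820000000000 A.m^2
r^3 = 7677^3 = 452454197733
B = (4pi*10^-7) * 10820000000000 / (4*pi * 452454197733) * 1e9
= 13596813.004737 / 5685707134735.43 * 1e9
= 2391.4023 nT

2391.4023


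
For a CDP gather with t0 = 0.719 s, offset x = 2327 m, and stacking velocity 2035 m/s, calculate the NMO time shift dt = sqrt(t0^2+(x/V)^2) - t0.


x/Vnmo = 2327/2035 = 1.143489
(x/Vnmo)^2 = 1.307567
t0^2 = 0.516961
sqrt(0.516961 + 1.307567) = 1.350751
dt = 1.350751 - 0.719 = 0.631751

0.631751


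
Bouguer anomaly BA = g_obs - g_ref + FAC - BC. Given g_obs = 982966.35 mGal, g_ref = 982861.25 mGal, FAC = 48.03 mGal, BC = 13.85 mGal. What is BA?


BA = g_obs - g_ref + FAC - BC
= 982966.35 - 982861.25 + 48.03 - 13.85
= 139.28 mGal

139.28


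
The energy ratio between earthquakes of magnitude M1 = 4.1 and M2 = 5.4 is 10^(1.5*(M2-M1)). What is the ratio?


M2 - M1 = 5.4 - 4.1 = 1.3
1.5 * 1.3 = 1.95
ratio = 10^1.95 = 89.13

89.13


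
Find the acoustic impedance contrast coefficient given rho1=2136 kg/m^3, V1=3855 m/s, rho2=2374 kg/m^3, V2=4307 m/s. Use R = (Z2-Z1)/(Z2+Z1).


Z1 = 2136 * 3855 = 8234280
Z2 = 2374 * 4307 = 10224818
R = (10224818 - 8234280) / (10224818 + 8234280) = 1990538 / 18459098 = 0.1078

0.1078


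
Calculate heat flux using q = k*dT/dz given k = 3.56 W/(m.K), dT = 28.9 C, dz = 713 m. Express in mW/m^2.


q = k * dT / dz * 1000
= 3.56 * 28.9 / 713 * 1000
= 0.144297 * 1000
= 144.2973 mW/m^2

144.2973


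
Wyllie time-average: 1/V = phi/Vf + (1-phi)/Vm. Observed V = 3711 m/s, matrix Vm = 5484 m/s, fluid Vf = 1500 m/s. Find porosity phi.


1/V - 1/Vm = 1/3711 - 1/5484 = 8.712e-05
1/Vf - 1/Vm = 1/1500 - 1/5484 = 0.00048432
phi = 8.712e-05 / 0.00048432 = 0.1799

0.1799


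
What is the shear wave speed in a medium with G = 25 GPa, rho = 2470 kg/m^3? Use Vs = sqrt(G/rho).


Convert G to Pa: G = 25e9 Pa
Compute G/rho = 25e9 / 2470 = 10121457.4899
Vs = sqrt(10121457.4899) = 3181.42 m/s

3181.42


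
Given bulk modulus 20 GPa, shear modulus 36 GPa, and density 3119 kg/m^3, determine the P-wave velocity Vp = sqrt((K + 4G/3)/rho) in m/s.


First compute the effective modulus:
K + 4G/3 = 20e9 + 4*36e9/3 = 68000000000.0 Pa
Then divide by density:
68000000000.0 / 3119 = 21801859.5704 Pa/(kg/m^3)
Take the square root:
Vp = sqrt(21801859.5704) = 4669.25 m/s

4669.25


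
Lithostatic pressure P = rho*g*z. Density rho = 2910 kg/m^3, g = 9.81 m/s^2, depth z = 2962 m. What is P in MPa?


P = rho * g * z / 1e6
= 2910 * 9.81 * 2962 / 1e6
= 84556510.2 / 1e6
= 84.5565 MPa

84.5565


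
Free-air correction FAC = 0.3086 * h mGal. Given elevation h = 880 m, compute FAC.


FAC = 0.3086 * h
= 0.3086 * 880
= 271.568 mGal

271.568


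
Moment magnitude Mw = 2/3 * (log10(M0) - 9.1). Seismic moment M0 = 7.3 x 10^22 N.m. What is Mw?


log10(M0) = log10(7.3 x 10^22) = 22.8633
Mw = 2/3 * (22.8633 - 9.1)
= 2/3 * 13.7633
= 9.18

9.18


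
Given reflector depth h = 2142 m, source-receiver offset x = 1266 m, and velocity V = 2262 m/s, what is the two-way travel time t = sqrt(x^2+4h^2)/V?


x^2 + 4h^2 = 1266^2 + 4*2142^2 = 1602756 + 18352656 = 19955412
sqrt(19955412) = 4467.1481
t = 4467.1481 / 2262 = 1.9749 s

1.9749


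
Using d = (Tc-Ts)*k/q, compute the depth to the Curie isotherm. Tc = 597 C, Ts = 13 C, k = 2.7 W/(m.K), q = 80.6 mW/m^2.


T_Curie - T_surf = 597 - 13 = 584 C
Convert q to W/m^2: 80.6 mW/m^2 = 0.0806 W/m^2
d = 584 * 2.7 / 0.0806 = 19563.28 m

19563.28


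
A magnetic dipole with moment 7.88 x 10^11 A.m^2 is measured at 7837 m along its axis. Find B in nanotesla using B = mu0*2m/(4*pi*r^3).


m = 7.88 x 10^11 = 788000000000 A.m^2
2m = 1576000000000 A.m^2
r^3 = 7837^3 = 481337325253
B = (4pi*10^-7) * 1576000000000 / (4*pi * 481337325253) * 1e9
= 1980460.008823 / 6048663219653.54 * 1e9
= 327.4211 nT

327.4211


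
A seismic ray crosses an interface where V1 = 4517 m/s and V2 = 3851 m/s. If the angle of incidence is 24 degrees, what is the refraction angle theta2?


sin(theta1) = sin(24 deg) = 0.406737
sin(theta2) = V2/V1 * sin(theta1) = 3851/4517 * 0.406737 = 0.346766
theta2 = arcsin(0.346766) = 20.2896 degrees

20.2896


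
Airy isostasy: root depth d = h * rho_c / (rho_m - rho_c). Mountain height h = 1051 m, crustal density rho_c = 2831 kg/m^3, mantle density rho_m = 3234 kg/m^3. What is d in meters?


rho_m - rho_c = 3234 - 2831 = 403
d = 1051 * 2831 / 403
= 2975381 / 403
= 7383.08 m

7383.08


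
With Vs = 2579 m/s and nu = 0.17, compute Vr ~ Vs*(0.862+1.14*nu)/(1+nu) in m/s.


Numerator factor = 0.862 + 1.14*0.17 = 1.0558
Denominator = 1 + 0.17 = 1.17
Vr = 2579 * 1.0558 / 1.17 = 2327.27 m/s

2327.27


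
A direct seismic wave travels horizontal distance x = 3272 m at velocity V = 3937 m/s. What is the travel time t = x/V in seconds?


t = x / V
= 3272 / 3937
= 0.8311 s

0.8311


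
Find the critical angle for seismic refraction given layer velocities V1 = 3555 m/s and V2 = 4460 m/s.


V1/V2 = 3555/4460 = 0.797085
theta_c = arcsin(0.797085) = 52.8527 degrees

52.8527


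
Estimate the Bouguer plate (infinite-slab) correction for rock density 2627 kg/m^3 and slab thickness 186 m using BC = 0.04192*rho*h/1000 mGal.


BC = 0.04192 * rho * h / 1000
= 0.04192 * 2627 * 186 / 1000
= 20.483 mGal

20.483


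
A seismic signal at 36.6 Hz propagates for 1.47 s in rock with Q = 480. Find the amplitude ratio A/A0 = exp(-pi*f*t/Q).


pi*f*t/Q = pi*36.6*1.47/480 = 0.352133
A/A0 = exp(-0.352133) = 0.703186

0.703186


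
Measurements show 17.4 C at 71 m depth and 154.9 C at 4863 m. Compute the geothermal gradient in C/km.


dT = 154.9 - 17.4 = 137.5 C
dz = 4863 - 71 = 4792 m
gradient = dT/dz * 1000 = 137.5/4792 * 1000 = 28.6937 C/km

28.6937


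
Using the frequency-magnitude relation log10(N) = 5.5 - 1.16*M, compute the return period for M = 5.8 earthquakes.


log10(N) = 5.5 - 1.16*5.8 = -1.228
N = 10^-1.228 = 0.059156
T = 1/N = 1/0.059156 = 16.9044 years

16.9044


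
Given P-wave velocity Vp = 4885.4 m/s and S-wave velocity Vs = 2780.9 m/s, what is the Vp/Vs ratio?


Vp/Vs = 4885.4 / 2780.9
= 1.7568

1.7568


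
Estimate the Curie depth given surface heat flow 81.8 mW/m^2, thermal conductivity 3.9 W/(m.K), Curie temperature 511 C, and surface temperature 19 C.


T_Curie - T_surf = 511 - 19 = 492 C
Convert q to W/m^2: 81.8 mW/m^2 = 0.0818 W/m^2
d = 492 * 3.9 / 0.0818 = 23457.21 m

23457.21


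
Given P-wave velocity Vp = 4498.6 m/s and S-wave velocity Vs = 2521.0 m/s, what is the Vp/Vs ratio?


Vp/Vs = 4498.6 / 2521.0
= 1.7845

1.7845


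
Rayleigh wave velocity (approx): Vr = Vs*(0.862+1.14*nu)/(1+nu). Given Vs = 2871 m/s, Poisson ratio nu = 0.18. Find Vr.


Numerator factor = 0.862 + 1.14*0.18 = 1.0672
Denominator = 1 + 0.18 = 1.18
Vr = 2871 * 1.0672 / 1.18 = 2596.55 m/s

2596.55


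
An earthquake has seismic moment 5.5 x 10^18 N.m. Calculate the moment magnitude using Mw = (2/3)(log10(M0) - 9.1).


log10(M0) = log10(5.5 x 10^18) = 18.7404
Mw = 2/3 * (18.7404 - 9.1)
= 2/3 * 9.6404
= 6.43

6.43


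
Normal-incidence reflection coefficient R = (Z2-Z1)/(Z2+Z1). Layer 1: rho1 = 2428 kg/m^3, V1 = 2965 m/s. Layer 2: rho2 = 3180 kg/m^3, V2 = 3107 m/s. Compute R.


Z1 = 2428 * 2965 = 7199020
Z2 = 3180 * 3107 = 9880260
R = (9880260 - 7199020) / (9880260 + 7199020) = 2681240 / 17079280 = 0.157

0.157


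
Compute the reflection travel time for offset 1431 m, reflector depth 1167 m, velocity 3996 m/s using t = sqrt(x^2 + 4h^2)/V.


x^2 + 4h^2 = 1431^2 + 4*1167^2 = 2047761 + 5447556 = 7495317
sqrt(7495317) = 2737.7577
t = 2737.7577 / 3996 = 0.6851 s

0.6851


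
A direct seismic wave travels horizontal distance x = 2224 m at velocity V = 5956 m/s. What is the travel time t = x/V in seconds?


t = x / V
= 2224 / 5956
= 0.3734 s

0.3734


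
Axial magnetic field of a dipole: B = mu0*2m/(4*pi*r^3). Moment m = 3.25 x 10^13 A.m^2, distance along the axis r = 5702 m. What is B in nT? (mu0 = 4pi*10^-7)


m = 3.25 x 10^13 = 32500000000000 A.m^2
2m = 65000000000000 A.m^2
r^3 = 5702^3 = 185388008408
B = (4pi*10^-7) * 65000000000000 / (4*pi * 185388008408) * 1e9
= 81681408.993335 / 2329654421112.86 * 1e9
= 35061.5989 nT

35061.5989


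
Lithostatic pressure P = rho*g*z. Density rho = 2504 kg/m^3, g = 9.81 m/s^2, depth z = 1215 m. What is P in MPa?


P = rho * g * z / 1e6
= 2504 * 9.81 * 1215 / 1e6
= 29845551.6 / 1e6
= 29.8456 MPa

29.8456


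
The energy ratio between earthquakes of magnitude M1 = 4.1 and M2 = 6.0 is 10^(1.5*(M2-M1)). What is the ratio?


M2 - M1 = 6.0 - 4.1 = 1.9
1.5 * 1.9 = 2.85
ratio = 10^2.85 = 707.95

707.95


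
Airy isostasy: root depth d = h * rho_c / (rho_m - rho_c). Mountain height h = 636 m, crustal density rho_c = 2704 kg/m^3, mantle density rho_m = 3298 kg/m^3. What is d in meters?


rho_m - rho_c = 3298 - 2704 = 594
d = 636 * 2704 / 594
= 1719744 / 594
= 2895.19 m

2895.19


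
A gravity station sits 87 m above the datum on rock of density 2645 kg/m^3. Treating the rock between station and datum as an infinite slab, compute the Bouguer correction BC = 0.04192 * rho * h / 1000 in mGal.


BC = 0.04192 * rho * h / 1000
= 0.04192 * 2645 * 87 / 1000
= 9.6464 mGal

9.6464


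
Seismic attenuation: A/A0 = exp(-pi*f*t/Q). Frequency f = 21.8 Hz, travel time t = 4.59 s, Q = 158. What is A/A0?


pi*f*t/Q = pi*21.8*4.59/158 = 1.989583
A/A0 = exp(-1.989583) = 0.136752

0.136752


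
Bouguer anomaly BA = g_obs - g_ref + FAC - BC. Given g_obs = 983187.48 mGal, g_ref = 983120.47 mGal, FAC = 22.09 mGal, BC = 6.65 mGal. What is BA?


BA = g_obs - g_ref + FAC - BC
= 983187.48 - 983120.47 + 22.09 - 6.65
= 82.45 mGal

82.45


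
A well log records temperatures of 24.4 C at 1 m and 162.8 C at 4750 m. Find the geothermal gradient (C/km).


dT = 162.8 - 24.4 = 138.4 C
dz = 4750 - 1 = 4749 m
gradient = dT/dz * 1000 = 138.4/4749 * 1000 = 29.143 C/km

29.143


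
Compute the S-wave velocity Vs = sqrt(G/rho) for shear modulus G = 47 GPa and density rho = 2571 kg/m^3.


Convert G to Pa: G = 47e9 Pa
Compute G/rho = 47e9 / 2571 = 18280824.5819
Vs = sqrt(18280824.5819) = 4275.61 m/s

4275.61


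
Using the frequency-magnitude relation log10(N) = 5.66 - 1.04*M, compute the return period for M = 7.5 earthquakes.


log10(N) = 5.66 - 1.04*7.5 = -2.14
N = 10^-2.14 = 0.007244
T = 1/N = 1/0.007244 = 138.0384 years

138.0384


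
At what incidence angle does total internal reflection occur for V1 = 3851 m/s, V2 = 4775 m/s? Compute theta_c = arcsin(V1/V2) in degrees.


V1/V2 = 3851/4775 = 0.806492
theta_c = arcsin(0.806492) = 53.7546 degrees

53.7546


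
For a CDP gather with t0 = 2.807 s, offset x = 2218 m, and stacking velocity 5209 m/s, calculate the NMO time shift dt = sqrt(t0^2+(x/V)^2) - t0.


x/Vnmo = 2218/5209 = 0.425801
(x/Vnmo)^2 = 0.181307
t0^2 = 7.879249
sqrt(7.879249 + 0.181307) = 2.839112
dt = 2.839112 - 2.807 = 0.032112

0.032112


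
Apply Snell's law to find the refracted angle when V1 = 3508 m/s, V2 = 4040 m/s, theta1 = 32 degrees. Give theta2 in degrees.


sin(theta1) = sin(32 deg) = 0.529919
sin(theta2) = V2/V1 * sin(theta1) = 4040/3508 * 0.529919 = 0.610283
theta2 = arcsin(0.610283) = 37.61 degrees

37.61


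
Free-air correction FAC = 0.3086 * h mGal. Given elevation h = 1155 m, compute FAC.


FAC = 0.3086 * h
= 0.3086 * 1155
= 356.433 mGal

356.433


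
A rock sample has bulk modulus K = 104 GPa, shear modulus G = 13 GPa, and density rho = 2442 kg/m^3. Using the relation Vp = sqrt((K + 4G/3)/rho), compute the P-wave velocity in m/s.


First compute the effective modulus:
K + 4G/3 = 104e9 + 4*13e9/3 = 121333333333.33 Pa
Then divide by density:
121333333333.33 / 2442 = 49686049.686 Pa/(kg/m^3)
Take the square root:
Vp = sqrt(49686049.686) = 7048.83 m/s

7048.83


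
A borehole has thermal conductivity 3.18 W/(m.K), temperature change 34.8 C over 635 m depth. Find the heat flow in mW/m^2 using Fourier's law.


q = k * dT / dz * 1000
= 3.18 * 34.8 / 635 * 1000
= 0.174274 * 1000
= 174.274 mW/m^2

174.274


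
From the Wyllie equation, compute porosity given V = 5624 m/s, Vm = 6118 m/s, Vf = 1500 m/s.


1/V - 1/Vm = 1/5624 - 1/6118 = 1.436e-05
1/Vf - 1/Vm = 1/1500 - 1/6118 = 0.00050321
phi = 1.436e-05 / 0.00050321 = 0.0285

0.0285


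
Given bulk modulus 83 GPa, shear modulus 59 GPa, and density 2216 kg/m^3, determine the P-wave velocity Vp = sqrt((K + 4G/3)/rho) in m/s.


First compute the effective modulus:
K + 4G/3 = 83e9 + 4*59e9/3 = 161666666666.67 Pa
Then divide by density:
161666666666.67 / 2216 = 72954271.9615 Pa/(kg/m^3)
Take the square root:
Vp = sqrt(72954271.9615) = 8541.33 m/s

8541.33


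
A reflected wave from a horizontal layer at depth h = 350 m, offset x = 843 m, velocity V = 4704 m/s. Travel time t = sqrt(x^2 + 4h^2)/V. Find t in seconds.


x^2 + 4h^2 = 843^2 + 4*350^2 = 710649 + 490000 = 1200649
sqrt(1200649) = 1095.7413
t = 1095.7413 / 4704 = 0.2329 s

0.2329


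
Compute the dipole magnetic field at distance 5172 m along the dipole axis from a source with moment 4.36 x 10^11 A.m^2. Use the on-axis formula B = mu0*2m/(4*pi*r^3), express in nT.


m = 4.36 x 10^11 = 436000000000 A.m^2
2m = 872000000000 A.m^2
r^3 = 5172^3 = 138348848448
B = (4pi*10^-7) * 872000000000 / (4*pi * 138348848448) * 1e9
= 1095787.517572 / 1738542903667.38 * 1e9
= 630.2908 nT

630.2908


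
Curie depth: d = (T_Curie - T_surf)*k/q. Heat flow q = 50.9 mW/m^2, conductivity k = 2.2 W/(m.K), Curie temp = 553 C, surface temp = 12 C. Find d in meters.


T_Curie - T_surf = 553 - 12 = 541 C
Convert q to W/m^2: 50.9 mW/m^2 = 0.0509 W/m^2
d = 541 * 2.2 / 0.0509 = 23383.1 m

23383.1


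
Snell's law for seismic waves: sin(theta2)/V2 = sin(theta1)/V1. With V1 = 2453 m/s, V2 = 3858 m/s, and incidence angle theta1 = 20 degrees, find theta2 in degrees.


sin(theta1) = sin(20 deg) = 0.34202
sin(theta2) = V2/V1 * sin(theta1) = 3858/2453 * 0.34202 = 0.537918
theta2 = arcsin(0.537918) = 32.542 degrees

32.542


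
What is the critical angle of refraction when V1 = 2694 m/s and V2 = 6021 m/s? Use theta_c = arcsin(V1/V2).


V1/V2 = 2694/6021 = 0.447434
theta_c = arcsin(0.447434) = 26.5792 degrees

26.5792


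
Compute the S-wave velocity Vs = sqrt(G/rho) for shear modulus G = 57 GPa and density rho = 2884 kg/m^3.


Convert G to Pa: G = 57e9 Pa
Compute G/rho = 57e9 / 2884 = 19764216.3662
Vs = sqrt(19764216.3662) = 4445.7 m/s

4445.7


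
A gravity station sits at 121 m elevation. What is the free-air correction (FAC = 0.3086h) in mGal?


FAC = 0.3086 * h
= 0.3086 * 121
= 37.3406 mGal

37.3406


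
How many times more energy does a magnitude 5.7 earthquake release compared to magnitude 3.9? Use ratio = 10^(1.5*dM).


M2 - M1 = 5.7 - 3.9 = 1.8
1.5 * 1.8 = 2.7
ratio = 10^2.7 = 501.19

501.19


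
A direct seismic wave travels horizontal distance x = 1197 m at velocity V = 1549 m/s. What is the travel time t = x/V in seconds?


t = x / V
= 1197 / 1549
= 0.7728 s

0.7728


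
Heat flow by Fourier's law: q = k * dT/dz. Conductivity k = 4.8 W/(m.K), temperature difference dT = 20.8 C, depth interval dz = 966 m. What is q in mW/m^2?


q = k * dT / dz * 1000
= 4.8 * 20.8 / 966 * 1000
= 0.103354 * 1000
= 103.354 mW/m^2

103.354


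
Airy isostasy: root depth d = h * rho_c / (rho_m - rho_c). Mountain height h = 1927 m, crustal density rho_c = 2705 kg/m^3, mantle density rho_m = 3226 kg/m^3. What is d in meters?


rho_m - rho_c = 3226 - 2705 = 521
d = 1927 * 2705 / 521
= 5212535 / 521
= 10004.87 m

10004.87


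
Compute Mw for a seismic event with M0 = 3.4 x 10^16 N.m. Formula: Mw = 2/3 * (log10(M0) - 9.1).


log10(M0) = log10(3.4 x 10^16) = 16.5315
Mw = 2/3 * (16.5315 - 9.1)
= 2/3 * 7.4315
= 4.95

4.95


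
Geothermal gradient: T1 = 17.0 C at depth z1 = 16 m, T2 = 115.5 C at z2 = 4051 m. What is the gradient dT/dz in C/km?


dT = 115.5 - 17.0 = 98.5 C
dz = 4051 - 16 = 4035 m
gradient = dT/dz * 1000 = 98.5/4035 * 1000 = 24.4114 C/km

24.4114


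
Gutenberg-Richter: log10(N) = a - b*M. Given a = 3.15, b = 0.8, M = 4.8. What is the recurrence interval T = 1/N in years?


log10(N) = 3.15 - 0.8*4.8 = -0.69
N = 10^-0.69 = 0.204174
T = 1/N = 1/0.204174 = 4.8978 years

4.8978


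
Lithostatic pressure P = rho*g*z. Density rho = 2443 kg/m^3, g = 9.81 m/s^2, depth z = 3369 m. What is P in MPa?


P = rho * g * z / 1e6
= 2443 * 9.81 * 3369 / 1e6
= 80740881.27 / 1e6
= 80.7409 MPa

80.7409


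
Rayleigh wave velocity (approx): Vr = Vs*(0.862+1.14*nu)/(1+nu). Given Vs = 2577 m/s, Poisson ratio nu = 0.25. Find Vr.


Numerator factor = 0.862 + 1.14*0.25 = 1.147
Denominator = 1 + 0.25 = 1.25
Vr = 2577 * 1.147 / 1.25 = 2364.66 m/s

2364.66


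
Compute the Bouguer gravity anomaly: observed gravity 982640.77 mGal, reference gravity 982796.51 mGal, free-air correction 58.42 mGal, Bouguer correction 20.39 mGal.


BA = g_obs - g_ref + FAC - BC
= 982640.77 - 982796.51 + 58.42 - 20.39
= -117.71 mGal

-117.71


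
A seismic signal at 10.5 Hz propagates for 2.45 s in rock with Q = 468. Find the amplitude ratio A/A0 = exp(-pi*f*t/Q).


pi*f*t/Q = pi*10.5*2.45/468 = 0.172687
A/A0 = exp(-0.172687) = 0.841401

0.841401


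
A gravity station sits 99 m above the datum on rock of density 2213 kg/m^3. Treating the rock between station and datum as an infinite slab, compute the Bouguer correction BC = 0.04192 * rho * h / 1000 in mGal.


BC = 0.04192 * rho * h / 1000
= 0.04192 * 2213 * 99 / 1000
= 9.1841 mGal

9.1841


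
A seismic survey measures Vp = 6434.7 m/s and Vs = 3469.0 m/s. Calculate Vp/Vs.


Vp/Vs = 6434.7 / 3469.0
= 1.8549

1.8549


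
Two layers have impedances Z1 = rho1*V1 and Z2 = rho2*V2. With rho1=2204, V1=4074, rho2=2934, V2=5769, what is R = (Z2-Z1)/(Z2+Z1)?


Z1 = 2204 * 4074 = 8979096
Z2 = 2934 * 5769 = 16926246
R = (16926246 - 8979096) / (16926246 + 8979096) = 7947150 / 25905342 = 0.3068

0.3068


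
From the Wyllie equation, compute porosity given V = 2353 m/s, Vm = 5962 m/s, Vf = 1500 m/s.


1/V - 1/Vm = 1/2353 - 1/5962 = 0.00025726
1/Vf - 1/Vm = 1/1500 - 1/5962 = 0.00049894
phi = 0.00025726 / 0.00049894 = 0.5156

0.5156


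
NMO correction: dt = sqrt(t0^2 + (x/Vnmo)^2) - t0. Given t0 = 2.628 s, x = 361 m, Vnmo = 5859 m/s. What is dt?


x/Vnmo = 361/5859 = 0.061615
(x/Vnmo)^2 = 0.003796
t0^2 = 6.906384
sqrt(6.906384 + 0.003796) = 2.628722
dt = 2.628722 - 2.628 = 0.000722

7.220000e-04


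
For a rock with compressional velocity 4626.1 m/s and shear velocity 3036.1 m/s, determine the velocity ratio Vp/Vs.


Vp/Vs = 4626.1 / 3036.1
= 1.5237

1.5237


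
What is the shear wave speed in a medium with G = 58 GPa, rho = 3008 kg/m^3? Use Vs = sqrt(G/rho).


Convert G to Pa: G = 58e9 Pa
Compute G/rho = 58e9 / 3008 = 19281914.8936
Vs = sqrt(19281914.8936) = 4391.12 m/s

4391.12


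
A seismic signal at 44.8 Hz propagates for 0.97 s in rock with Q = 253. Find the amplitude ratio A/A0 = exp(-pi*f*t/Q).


pi*f*t/Q = pi*44.8*0.97/253 = 0.539609
A/A0 = exp(-0.539609) = 0.582976

0.582976


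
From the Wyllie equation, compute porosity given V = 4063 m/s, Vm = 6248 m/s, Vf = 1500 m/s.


1/V - 1/Vm = 1/4063 - 1/6248 = 8.607e-05
1/Vf - 1/Vm = 1/1500 - 1/6248 = 0.00050662
phi = 8.607e-05 / 0.00050662 = 0.1699

0.1699


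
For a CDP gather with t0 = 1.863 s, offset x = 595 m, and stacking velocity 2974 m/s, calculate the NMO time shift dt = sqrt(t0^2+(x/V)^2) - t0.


x/Vnmo = 595/2974 = 0.200067
(x/Vnmo)^2 = 0.040027
t0^2 = 3.470769
sqrt(3.470769 + 0.040027) = 1.873712
dt = 1.873712 - 1.863 = 0.010712

0.010712


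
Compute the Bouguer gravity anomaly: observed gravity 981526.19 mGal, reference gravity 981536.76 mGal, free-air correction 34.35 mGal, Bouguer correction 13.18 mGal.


BA = g_obs - g_ref + FAC - BC
= 981526.19 - 981536.76 + 34.35 - 13.18
= 10.6 mGal

10.6


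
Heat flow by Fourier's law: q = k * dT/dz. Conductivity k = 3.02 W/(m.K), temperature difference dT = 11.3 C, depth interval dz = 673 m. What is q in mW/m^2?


q = k * dT / dz * 1000
= 3.02 * 11.3 / 673 * 1000
= 0.050707 * 1000
= 50.7073 mW/m^2

50.7073


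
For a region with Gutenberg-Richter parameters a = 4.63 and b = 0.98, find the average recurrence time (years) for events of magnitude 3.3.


log10(N) = 4.63 - 0.98*3.3 = 1.396
N = 10^1.396 = 24.888573
T = 1/N = 1/24.888573 = 0.0402 years

0.0402


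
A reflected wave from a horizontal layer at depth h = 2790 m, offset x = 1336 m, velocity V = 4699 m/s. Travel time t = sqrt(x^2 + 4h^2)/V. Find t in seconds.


x^2 + 4h^2 = 1336^2 + 4*2790^2 = 1784896 + 31136400 = 32921296
sqrt(32921296) = 5737.7083
t = 5737.7083 / 4699 = 1.221 s

1.221


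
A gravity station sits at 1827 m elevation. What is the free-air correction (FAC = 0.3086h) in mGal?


FAC = 0.3086 * h
= 0.3086 * 1827
= 563.8122 mGal

563.8122


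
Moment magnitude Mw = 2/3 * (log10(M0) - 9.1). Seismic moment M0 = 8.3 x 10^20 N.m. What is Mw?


log10(M0) = log10(8.3 x 10^20) = 20.9191
Mw = 2/3 * (20.9191 - 9.1)
= 2/3 * 11.8191
= 7.88

7.88


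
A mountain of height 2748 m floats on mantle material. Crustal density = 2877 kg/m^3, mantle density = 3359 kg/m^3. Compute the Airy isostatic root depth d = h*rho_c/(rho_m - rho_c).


rho_m - rho_c = 3359 - 2877 = 482
d = 2748 * 2877 / 482
= 7905996 / 482
= 16402.48 m

16402.48


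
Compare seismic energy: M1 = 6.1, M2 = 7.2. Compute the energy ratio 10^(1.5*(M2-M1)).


M2 - M1 = 7.2 - 6.1 = 1.1
1.5 * 1.1 = 1.65
ratio = 10^1.65 = 44.67

44.67


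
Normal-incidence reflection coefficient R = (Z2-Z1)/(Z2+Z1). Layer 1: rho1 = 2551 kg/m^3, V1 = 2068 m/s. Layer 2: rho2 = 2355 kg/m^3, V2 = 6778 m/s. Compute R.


Z1 = 2551 * 2068 = 5275468
Z2 = 2355 * 6778 = 15962190
R = (15962190 - 5275468) / (15962190 + 5275468) = 10686722 / 21237658 = 0.5032

0.5032


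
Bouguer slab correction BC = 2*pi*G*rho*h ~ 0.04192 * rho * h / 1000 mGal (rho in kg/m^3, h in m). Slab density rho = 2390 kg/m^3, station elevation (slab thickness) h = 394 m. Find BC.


BC = 0.04192 * rho * h / 1000
= 0.04192 * 2390 * 394 / 1000
= 39.4744 mGal

39.4744


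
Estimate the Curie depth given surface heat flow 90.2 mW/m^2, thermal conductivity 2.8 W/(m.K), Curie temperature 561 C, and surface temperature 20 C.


T_Curie - T_surf = 561 - 20 = 541 C
Convert q to W/m^2: 90.2 mW/m^2 = 0.0902 W/m^2
d = 541 * 2.8 / 0.0902 = 16793.79 m

16793.79


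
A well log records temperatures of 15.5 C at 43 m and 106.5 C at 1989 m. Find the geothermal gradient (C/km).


dT = 106.5 - 15.5 = 91.0 C
dz = 1989 - 43 = 1946 m
gradient = dT/dz * 1000 = 91.0/1946 * 1000 = 46.7626 C/km

46.7626


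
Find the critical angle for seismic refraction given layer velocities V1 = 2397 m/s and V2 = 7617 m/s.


V1/V2 = 2397/7617 = 0.314691
theta_c = arcsin(0.314691) = 18.3422 degrees

18.3422


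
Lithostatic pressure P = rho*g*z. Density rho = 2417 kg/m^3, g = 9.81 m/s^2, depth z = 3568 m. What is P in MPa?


P = rho * g * z / 1e6
= 2417 * 9.81 * 3568 / 1e6
= 84600027.36 / 1e6
= 84.6 MPa

84.6


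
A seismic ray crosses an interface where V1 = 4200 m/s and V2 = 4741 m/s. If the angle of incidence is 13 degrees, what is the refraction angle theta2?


sin(theta1) = sin(13 deg) = 0.224951
sin(theta2) = V2/V1 * sin(theta1) = 4741/4200 * 0.224951 = 0.253927
theta2 = arcsin(0.253927) = 14.71 degrees

14.71


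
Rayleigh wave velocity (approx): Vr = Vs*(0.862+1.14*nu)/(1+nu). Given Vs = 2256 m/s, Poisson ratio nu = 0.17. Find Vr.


Numerator factor = 0.862 + 1.14*0.17 = 1.0558
Denominator = 1 + 0.17 = 1.17
Vr = 2256 * 1.0558 / 1.17 = 2035.8 m/s

2035.8


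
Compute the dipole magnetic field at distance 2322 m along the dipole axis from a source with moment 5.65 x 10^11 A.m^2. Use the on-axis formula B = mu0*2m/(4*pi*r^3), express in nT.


m = 5.65 x 10^11 = 565000000000 A.m^2
2m = 1130000000000 A.m^2
r^3 = 2322^3 = 12519490248
B = (4pi*10^-7) * 1130000000000 / (4*pi * 12519490248) * 1e9
= 1419999.879423 / 157324554359.22 * 1e9
= 9025.9266 nT

9025.9266


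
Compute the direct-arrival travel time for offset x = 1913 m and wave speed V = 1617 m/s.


t = x / V
= 1913 / 1617
= 1.1831 s

1.1831


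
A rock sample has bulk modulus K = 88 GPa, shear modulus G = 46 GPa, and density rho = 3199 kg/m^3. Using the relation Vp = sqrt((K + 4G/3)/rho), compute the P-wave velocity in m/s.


First compute the effective modulus:
K + 4G/3 = 88e9 + 4*46e9/3 = 149333333333.33 Pa
Then divide by density:
149333333333.33 / 3199 = 46681254.5587 Pa/(kg/m^3)
Take the square root:
Vp = sqrt(46681254.5587) = 6832.37 m/s

6832.37


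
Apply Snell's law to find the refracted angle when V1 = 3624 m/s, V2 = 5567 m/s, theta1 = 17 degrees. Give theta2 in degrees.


sin(theta1) = sin(17 deg) = 0.292372
sin(theta2) = V2/V1 * sin(theta1) = 5567/3624 * 0.292372 = 0.449126
theta2 = arcsin(0.449126) = 26.6876 degrees

26.6876


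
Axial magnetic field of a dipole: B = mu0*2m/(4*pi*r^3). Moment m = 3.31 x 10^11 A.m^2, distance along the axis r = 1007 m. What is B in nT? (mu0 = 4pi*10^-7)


m = 3.31 x 10^11 = 331000000000 A.m^2
2m = 662000000000 A.m^2
r^3 = 1007^3 = 1021147343
B = (4pi*10^-7) * 662000000000 / (4*pi * 1021147343) * 1e9
= 831893.734671 / 12832115964.01 * 1e9
= 64829.0381 nT

64829.0381


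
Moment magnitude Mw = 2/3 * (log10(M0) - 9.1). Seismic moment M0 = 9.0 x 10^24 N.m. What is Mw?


log10(M0) = log10(9.0 x 10^24) = 24.9542
Mw = 2/3 * (24.9542 - 9.1)
= 2/3 * 15.8542
= 10.57

10.57


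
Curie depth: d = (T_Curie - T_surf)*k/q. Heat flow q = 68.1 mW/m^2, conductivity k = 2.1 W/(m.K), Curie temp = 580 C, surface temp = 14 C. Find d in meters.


T_Curie - T_surf = 580 - 14 = 566 C
Convert q to W/m^2: 68.1 mW/m^2 = 0.0681 W/m^2
d = 566 * 2.1 / 0.0681 = 17453.74 m

17453.74


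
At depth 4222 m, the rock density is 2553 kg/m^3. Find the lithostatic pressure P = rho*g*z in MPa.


P = rho * g * z / 1e6
= 2553 * 9.81 * 4222 / 1e6
= 105739694.46 / 1e6
= 105.7397 MPa

105.7397


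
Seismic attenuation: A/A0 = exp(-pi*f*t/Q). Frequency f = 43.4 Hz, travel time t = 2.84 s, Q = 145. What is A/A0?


pi*f*t/Q = pi*43.4*2.84/145 = 2.670484
A/A0 = exp(-2.670484) = 0.069219

0.069219


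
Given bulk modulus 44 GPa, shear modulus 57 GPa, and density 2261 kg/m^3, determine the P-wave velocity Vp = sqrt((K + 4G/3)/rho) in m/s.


First compute the effective modulus:
K + 4G/3 = 44e9 + 4*57e9/3 = 120000000000.0 Pa
Then divide by density:
120000000000.0 / 2261 = 53073861.1234 Pa/(kg/m^3)
Take the square root:
Vp = sqrt(53073861.1234) = 7285.18 m/s

7285.18


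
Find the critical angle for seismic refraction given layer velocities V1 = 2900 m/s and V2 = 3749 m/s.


V1/V2 = 2900/3749 = 0.77354
theta_c = arcsin(0.77354) = 50.6728 degrees

50.6728


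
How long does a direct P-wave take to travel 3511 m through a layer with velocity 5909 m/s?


t = x / V
= 3511 / 5909
= 0.5942 s

0.5942


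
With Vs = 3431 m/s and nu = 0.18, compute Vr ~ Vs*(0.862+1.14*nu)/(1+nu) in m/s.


Numerator factor = 0.862 + 1.14*0.18 = 1.0672
Denominator = 1 + 0.18 = 1.18
Vr = 3431 * 1.0672 / 1.18 = 3103.02 m/s

3103.02


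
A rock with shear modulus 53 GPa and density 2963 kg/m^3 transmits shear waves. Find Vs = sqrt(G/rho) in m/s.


Convert G to Pa: G = 53e9 Pa
Compute G/rho = 53e9 / 2963 = 17887276.409
Vs = sqrt(17887276.409) = 4229.34 m/s

4229.34


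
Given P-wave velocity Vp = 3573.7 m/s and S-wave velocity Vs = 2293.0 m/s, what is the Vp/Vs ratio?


Vp/Vs = 3573.7 / 2293.0
= 1.5585

1.5585


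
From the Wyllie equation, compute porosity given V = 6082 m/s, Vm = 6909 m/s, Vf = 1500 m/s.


1/V - 1/Vm = 1/6082 - 1/6909 = 1.968e-05
1/Vf - 1/Vm = 1/1500 - 1/6909 = 0.00052193
phi = 1.968e-05 / 0.00052193 = 0.0377

0.0377


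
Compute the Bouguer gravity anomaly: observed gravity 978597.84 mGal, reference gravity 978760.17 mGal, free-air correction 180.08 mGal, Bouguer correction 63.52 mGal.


BA = g_obs - g_ref + FAC - BC
= 978597.84 - 978760.17 + 180.08 - 63.52
= -45.77 mGal

-45.77


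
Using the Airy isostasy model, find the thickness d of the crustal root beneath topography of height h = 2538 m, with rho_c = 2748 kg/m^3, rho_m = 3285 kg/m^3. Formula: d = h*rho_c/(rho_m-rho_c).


rho_m - rho_c = 3285 - 2748 = 537
d = 2538 * 2748 / 537
= 6974424 / 537
= 12987.75 m

12987.75


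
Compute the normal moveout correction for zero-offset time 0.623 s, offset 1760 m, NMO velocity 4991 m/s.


x/Vnmo = 1760/4991 = 0.352635
(x/Vnmo)^2 = 0.124351
t0^2 = 0.388129
sqrt(0.388129 + 0.124351) = 0.715877
dt = 0.715877 - 0.623 = 0.092877

0.092877


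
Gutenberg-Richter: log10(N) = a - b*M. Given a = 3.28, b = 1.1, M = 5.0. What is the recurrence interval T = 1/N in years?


log10(N) = 3.28 - 1.1*5.0 = -2.22
N = 10^-2.22 = 0.006026
T = 1/N = 1/0.006026 = 165.9587 years

165.9587


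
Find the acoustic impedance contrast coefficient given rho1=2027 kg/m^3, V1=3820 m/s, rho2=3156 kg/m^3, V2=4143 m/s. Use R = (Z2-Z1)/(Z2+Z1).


Z1 = 2027 * 3820 = 7743140
Z2 = 3156 * 4143 = 13075308
R = (13075308 - 7743140) / (13075308 + 7743140) = 5332168 / 20818448 = 0.2561

0.2561


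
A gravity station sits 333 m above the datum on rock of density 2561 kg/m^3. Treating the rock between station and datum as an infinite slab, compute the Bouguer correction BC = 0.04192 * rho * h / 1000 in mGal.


BC = 0.04192 * rho * h / 1000
= 0.04192 * 2561 * 333 / 1000
= 35.7499 mGal

35.7499


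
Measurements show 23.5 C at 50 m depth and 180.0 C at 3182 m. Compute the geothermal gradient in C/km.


dT = 180.0 - 23.5 = 156.5 C
dz = 3182 - 50 = 3132 m
gradient = dT/dz * 1000 = 156.5/3132 * 1000 = 49.9681 C/km

49.9681


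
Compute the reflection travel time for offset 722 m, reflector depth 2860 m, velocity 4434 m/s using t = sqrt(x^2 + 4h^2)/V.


x^2 + 4h^2 = 722^2 + 4*2860^2 = 521284 + 32718400 = 33239684
sqrt(33239684) = 5765.3867
t = 5765.3867 / 4434 = 1.3003 s

1.3003


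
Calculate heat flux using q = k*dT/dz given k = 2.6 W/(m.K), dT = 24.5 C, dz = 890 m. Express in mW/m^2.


q = k * dT / dz * 1000
= 2.6 * 24.5 / 890 * 1000
= 0.071573 * 1000
= 71.573 mW/m^2

71.573


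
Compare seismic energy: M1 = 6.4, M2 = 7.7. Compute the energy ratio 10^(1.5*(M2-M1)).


M2 - M1 = 7.7 - 6.4 = 1.3
1.5 * 1.3 = 1.95
ratio = 10^1.95 = 89.13

89.13


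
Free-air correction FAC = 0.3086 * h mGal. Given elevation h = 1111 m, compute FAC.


FAC = 0.3086 * h
= 0.3086 * 1111
= 342.8546 mGal

342.8546


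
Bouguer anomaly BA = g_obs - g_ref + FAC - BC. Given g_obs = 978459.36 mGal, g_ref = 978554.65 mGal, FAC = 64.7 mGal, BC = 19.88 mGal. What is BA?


BA = g_obs - g_ref + FAC - BC
= 978459.36 - 978554.65 + 64.7 - 19.88
= -50.47 mGal

-50.47


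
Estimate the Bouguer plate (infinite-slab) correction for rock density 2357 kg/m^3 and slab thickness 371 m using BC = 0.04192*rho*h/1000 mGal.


BC = 0.04192 * rho * h / 1000
= 0.04192 * 2357 * 371 / 1000
= 36.6568 mGal

36.6568


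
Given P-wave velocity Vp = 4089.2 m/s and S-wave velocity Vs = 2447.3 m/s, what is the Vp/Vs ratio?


Vp/Vs = 4089.2 / 2447.3
= 1.6709

1.6709
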